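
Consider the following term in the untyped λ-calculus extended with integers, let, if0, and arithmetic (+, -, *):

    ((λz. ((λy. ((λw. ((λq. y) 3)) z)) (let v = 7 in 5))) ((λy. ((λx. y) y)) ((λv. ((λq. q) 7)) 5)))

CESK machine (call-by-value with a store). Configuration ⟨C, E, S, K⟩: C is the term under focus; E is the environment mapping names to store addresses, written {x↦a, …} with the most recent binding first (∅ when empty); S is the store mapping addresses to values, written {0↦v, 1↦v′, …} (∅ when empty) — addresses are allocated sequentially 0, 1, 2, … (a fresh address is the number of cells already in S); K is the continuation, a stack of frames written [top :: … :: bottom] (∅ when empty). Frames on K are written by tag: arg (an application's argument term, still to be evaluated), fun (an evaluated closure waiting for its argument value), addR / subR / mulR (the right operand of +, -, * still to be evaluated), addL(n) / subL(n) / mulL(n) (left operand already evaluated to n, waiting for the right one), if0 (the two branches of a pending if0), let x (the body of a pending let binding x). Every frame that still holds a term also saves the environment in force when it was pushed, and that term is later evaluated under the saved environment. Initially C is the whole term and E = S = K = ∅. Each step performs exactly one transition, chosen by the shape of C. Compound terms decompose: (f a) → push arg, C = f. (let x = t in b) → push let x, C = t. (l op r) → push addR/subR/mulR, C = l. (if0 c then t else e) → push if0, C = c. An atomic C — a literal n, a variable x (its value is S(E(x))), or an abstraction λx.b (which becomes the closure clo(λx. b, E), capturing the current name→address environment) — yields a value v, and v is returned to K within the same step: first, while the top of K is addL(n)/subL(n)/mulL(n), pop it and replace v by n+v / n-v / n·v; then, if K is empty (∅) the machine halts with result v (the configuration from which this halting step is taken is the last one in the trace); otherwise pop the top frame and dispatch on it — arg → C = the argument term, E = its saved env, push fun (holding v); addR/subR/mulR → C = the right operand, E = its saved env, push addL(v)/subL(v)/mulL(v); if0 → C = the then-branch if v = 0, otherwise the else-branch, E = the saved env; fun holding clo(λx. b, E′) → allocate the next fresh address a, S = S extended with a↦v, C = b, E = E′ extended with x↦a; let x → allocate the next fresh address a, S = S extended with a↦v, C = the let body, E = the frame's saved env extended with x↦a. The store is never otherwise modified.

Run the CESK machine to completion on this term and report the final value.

Answer: 5

Derivation:
step 0: <C=((λz. ((λy. ((λw. ((λq. y) 3)) z)) (let v = 7 in 5))) ((λy. ((λx. y) y)) ((λv. ((λq. q) 7)) 5))), E=∅, S=∅, K=∅>
step 1: <C=(λz. ((λy. ((λw. ((λq. y) 3)) z)) (let v = 7 in 5))), E=∅, S=∅, K=[arg]>
step 2: <C=((λy. ((λx. y) y)) ((λv. ((λq. q) 7)) 5)), E=∅, S=∅, K=[fun]>
step 3: <C=(λy. ((λx. y) y)), E=∅, S=∅, K=[arg :: fun]>
step 4: <C=((λv. ((λq. q) 7)) 5), E=∅, S=∅, K=[fun :: fun]>
step 5: <C=(λv. ((λq. q) 7)), E=∅, S=∅, K=[arg :: fun :: fun]>
step 6: <C=5, E=∅, S=∅, K=[fun :: fun :: fun]>
step 7: <C=((λq. q) 7), E={v↦0}, S={0↦5}, K=[fun :: fun]>
step 8: <C=(λq. q), E={v↦0}, S={0↦5}, K=[arg :: fun :: fun]>
step 9: <C=7, E={v↦0}, S={0↦5}, K=[fun :: fun :: fun]>
step 10: <C=q, E={q↦1, v↦0}, S={0↦5, 1↦7}, K=[fun :: fun]>
step 11: <C=((λx. y) y), E={y↦2}, S={0↦5, 1↦7, 2↦7}, K=[fun]>
step 12: <C=(λx. y), E={y↦2}, S={0↦5, 1↦7, 2↦7}, K=[arg :: fun]>
step 13: <C=y, E={y↦2}, S={0↦5, 1↦7, 2↦7}, K=[fun :: fun]>
step 14: <C=y, E={x↦3, y↦2}, S={0↦5, 1↦7, 2↦7, 3↦7}, K=[fun]>
step 15: <C=((λy. ((λw. ((λq. y) 3)) z)) (let v = 7 in 5)), E={z↦4}, S={0↦5, 1↦7, 2↦7, 3↦7, 4↦7}, K=∅>
step 16: <C=(λy. ((λw. ((λq. y) 3)) z)), E={z↦4}, S={0↦5, 1↦7, 2↦7, 3↦7, 4↦7}, K=[arg]>
step 17: <C=(let v = 7 in 5), E={z↦4}, S={0↦5, 1↦7, 2↦7, 3↦7, 4↦7}, K=[fun]>
step 18: <C=7, E={z↦4}, S={0↦5, 1↦7, 2↦7, 3↦7, 4↦7}, K=[let v :: fun]>
step 19: <C=5, E={v↦5, z↦4}, S={0↦5, 1↦7, 2↦7, 3↦7, 4↦7, 5↦7}, K=[fun]>
step 20: <C=((λw. ((λq. y) 3)) z), E={y↦6, z↦4}, S={0↦5, 1↦7, 2↦7, 3↦7, 4↦7, 5↦7, 6↦5}, K=∅>
step 21: <C=(λw. ((λq. y) 3)), E={y↦6, z↦4}, S={0↦5, 1↦7, 2↦7, 3↦7, 4↦7, 5↦7, 6↦5}, K=[arg]>
step 22: <C=z, E={y↦6, z↦4}, S={0↦5, 1↦7, 2↦7, 3↦7, 4↦7, 5↦7, 6↦5}, K=[fun]>
step 23: <C=((λq. y) 3), E={w↦7, y↦6, z↦4}, S={0↦5, 1↦7, 2↦7, 3↦7, 4↦7, 5↦7, 6↦5, 7↦7}, K=∅>
step 24: <C=(λq. y), E={w↦7, y↦6, z↦4}, S={0↦5, 1↦7, 2↦7, 3↦7, 4↦7, 5↦7, 6↦5, 7↦7}, K=[arg]>
step 25: <C=3, E={w↦7, y↦6, z↦4}, S={0↦5, 1↦7, 2↦7, 3↦7, 4↦7, 5↦7, 6↦5, 7↦7}, K=[fun]>
step 26: <C=y, E={q↦8, w↦7, y↦6, z↦4}, S={0↦5, 1↦7, 2↦7, 3↦7, 4↦7, 5↦7, 6↦5, 7↦7, 8↦3}, K=∅>
→ final value 5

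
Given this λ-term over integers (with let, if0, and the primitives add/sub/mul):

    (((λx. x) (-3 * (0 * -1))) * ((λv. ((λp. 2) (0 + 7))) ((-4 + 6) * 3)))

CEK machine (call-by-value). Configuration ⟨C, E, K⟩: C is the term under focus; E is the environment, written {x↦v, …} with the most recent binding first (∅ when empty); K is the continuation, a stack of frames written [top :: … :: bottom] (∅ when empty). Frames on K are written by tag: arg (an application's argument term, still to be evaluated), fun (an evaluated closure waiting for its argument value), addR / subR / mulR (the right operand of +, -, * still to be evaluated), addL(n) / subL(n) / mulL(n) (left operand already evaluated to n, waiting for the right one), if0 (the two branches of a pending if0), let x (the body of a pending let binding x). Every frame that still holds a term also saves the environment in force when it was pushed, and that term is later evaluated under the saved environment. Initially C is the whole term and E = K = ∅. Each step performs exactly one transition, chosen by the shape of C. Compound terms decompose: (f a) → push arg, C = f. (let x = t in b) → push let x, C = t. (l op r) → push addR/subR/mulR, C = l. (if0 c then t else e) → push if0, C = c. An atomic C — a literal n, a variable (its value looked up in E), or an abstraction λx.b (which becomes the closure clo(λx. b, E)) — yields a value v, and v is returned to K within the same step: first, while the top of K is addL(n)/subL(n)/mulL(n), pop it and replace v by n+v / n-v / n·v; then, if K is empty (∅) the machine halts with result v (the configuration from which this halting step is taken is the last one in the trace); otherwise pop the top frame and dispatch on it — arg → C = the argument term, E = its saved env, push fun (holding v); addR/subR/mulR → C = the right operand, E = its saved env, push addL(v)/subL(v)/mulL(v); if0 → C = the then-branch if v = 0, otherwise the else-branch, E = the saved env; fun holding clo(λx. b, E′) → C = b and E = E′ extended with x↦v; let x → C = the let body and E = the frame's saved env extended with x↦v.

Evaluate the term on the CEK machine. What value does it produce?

Answer: 0

Derivation:
0. ⟨C=(((λx. x) (-3 * (0 * -1))) * ((λv. ((λp. 2) (0 + 7))) ((-4 + 6) * 3))); E=∅; K=∅⟩
1. ⟨C=((λx. x) (-3 * (0 * -1))); E=∅; K=[mulR]⟩
2. ⟨C=(λx. x); E=∅; K=[arg :: mulR]⟩
3. ⟨C=(-3 * (0 * -1)); E=∅; K=[fun :: mulR]⟩
4. ⟨C=-3; E=∅; K=[mulR :: fun :: mulR]⟩
5. ⟨C=(0 * -1); E=∅; K=[mulL(-3) :: fun :: mulR]⟩
6. ⟨C=0; E=∅; K=[mulR :: mulL(-3) :: fun :: mulR]⟩
7. ⟨C=-1; E=∅; K=[mulL(0) :: mulL(-3) :: fun :: mulR]⟩
8. ⟨C=x; E={x↦0}; K=[mulR]⟩
9. ⟨C=((λv. ((λp. 2) (0 + 7))) ((-4 + 6) * 3)); E=∅; K=[mulL(0)]⟩
10. ⟨C=(λv. ((λp. 2) (0 + 7))); E=∅; K=[arg :: mulL(0)]⟩
11. ⟨C=((-4 + 6) * 3); E=∅; K=[fun :: mulL(0)]⟩
12. ⟨C=(-4 + 6); E=∅; K=[mulR :: fun :: mulL(0)]⟩
13. ⟨C=-4; E=∅; K=[addR :: mulR :: fun :: mulL(0)]⟩
14. ⟨C=6; E=∅; K=[addL(-4) :: mulR :: fun :: mulL(0)]⟩
15. ⟨C=3; E=∅; K=[mulL(2) :: fun :: mulL(0)]⟩
16. ⟨C=((λp. 2) (0 + 7)); E={v↦6}; K=[mulL(0)]⟩
17. ⟨C=(λp. 2); E={v↦6}; K=[arg :: mulL(0)]⟩
18. ⟨C=(0 + 7); E={v↦6}; K=[fun :: mulL(0)]⟩
19. ⟨C=0; E={v↦6}; K=[addR :: fun :: mulL(0)]⟩
20. ⟨C=7; E={v↦6}; K=[addL(0) :: fun :: mulL(0)]⟩
21. ⟨C=2; E={p↦7, v↦6}; K=[mulL(0)]⟩
→ final value 0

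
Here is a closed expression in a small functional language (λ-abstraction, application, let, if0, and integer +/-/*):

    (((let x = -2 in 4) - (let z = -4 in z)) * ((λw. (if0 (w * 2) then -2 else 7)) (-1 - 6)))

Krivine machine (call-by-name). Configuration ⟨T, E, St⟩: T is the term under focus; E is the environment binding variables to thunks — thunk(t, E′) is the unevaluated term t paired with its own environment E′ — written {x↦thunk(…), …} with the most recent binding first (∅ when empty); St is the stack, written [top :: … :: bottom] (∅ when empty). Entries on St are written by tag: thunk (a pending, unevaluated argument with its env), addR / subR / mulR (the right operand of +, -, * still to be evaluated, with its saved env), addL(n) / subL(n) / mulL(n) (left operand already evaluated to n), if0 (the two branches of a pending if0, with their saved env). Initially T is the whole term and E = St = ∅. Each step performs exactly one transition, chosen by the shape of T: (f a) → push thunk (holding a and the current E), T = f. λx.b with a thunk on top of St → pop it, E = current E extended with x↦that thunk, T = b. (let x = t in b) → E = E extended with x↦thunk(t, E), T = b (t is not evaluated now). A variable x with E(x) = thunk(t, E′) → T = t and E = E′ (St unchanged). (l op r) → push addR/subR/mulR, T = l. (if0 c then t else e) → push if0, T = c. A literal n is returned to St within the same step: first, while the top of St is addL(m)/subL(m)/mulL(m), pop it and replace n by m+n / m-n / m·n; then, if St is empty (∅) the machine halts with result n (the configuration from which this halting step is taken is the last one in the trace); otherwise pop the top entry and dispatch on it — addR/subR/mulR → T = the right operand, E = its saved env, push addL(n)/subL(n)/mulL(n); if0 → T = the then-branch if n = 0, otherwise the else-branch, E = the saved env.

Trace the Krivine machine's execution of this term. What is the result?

step 0: ⟨T=(((let x = -2 in 4) - (let z = -4 in z)) * ((λw. (if0 (w * 2) then -2 else 7)) (-1 - 6))); E=∅; St=∅⟩
step 1: ⟨T=((let x = -2 in 4) - (let z = -4 in z)); E=∅; St=[mulR]⟩
step 2: ⟨T=(let x = -2 in 4); E=∅; St=[subR :: mulR]⟩
step 3: ⟨T=4; E={x↦thunk(-2, ∅)}; St=[subR :: mulR]⟩
step 4: ⟨T=(let z = -4 in z); E=∅; St=[subL(4) :: mulR]⟩
step 5: ⟨T=z; E={z↦thunk(-4, ∅)}; St=[subL(4) :: mulR]⟩
step 6: ⟨T=-4; E=∅; St=[subL(4) :: mulR]⟩
step 7: ⟨T=((λw. (if0 (w * 2) then -2 else 7)) (-1 - 6)); E=∅; St=[mulL(8)]⟩
step 8: ⟨T=(λw. (if0 (w * 2) then -2 else 7)); E=∅; St=[thunk :: mulL(8)]⟩
step 9: ⟨T=(if0 (w * 2) then -2 else 7); E={w↦thunk((-1 - 6), ∅)}; St=[mulL(8)]⟩
step 10: ⟨T=(w * 2); E={w↦thunk((-1 - 6), ∅)}; St=[if0 :: mulL(8)]⟩
step 11: ⟨T=w; E={w↦thunk((-1 - 6), ∅)}; St=[mulR :: if0 :: mulL(8)]⟩
step 12: ⟨T=(-1 - 6); E=∅; St=[mulR :: if0 :: mulL(8)]⟩
step 13: ⟨T=-1; E=∅; St=[subR :: mulR :: if0 :: mulL(8)]⟩
step 14: ⟨T=6; E=∅; St=[subL(-1) :: mulR :: if0 :: mulL(8)]⟩
step 15: ⟨T=2; E={w↦thunk((-1 - 6), ∅)}; St=[mulL(-7) :: if0 :: mulL(8)]⟩
step 16: ⟨T=7; E={w↦thunk((-1 - 6), ∅)}; St=[mulL(8)]⟩
→ final value 56

Answer: 56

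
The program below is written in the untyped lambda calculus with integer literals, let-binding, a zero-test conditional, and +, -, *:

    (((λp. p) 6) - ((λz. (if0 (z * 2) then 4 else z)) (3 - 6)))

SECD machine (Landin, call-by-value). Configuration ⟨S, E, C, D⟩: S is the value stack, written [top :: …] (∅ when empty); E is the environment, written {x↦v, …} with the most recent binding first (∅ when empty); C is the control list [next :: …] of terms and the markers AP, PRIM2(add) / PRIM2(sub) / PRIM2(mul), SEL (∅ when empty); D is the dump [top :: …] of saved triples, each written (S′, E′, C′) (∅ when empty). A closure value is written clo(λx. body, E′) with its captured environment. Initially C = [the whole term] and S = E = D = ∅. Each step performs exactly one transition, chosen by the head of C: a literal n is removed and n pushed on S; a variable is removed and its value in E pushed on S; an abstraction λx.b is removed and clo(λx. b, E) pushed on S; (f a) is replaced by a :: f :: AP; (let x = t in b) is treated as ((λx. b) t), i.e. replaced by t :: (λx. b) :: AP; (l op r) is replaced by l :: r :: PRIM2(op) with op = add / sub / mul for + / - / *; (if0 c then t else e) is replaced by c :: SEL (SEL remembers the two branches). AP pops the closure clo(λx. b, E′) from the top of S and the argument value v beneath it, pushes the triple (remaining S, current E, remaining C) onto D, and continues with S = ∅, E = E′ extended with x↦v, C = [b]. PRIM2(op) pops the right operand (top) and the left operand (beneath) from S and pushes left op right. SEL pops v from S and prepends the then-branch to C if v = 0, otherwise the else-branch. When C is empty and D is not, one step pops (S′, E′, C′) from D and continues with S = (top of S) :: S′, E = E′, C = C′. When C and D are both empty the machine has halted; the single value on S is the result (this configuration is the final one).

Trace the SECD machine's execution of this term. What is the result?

[0] <S=∅, E=∅, C=[(((λp. p) 6) - ((λz. (if0 (z * 2) then 4 else z)) (3 - 6)))], D=∅>
[1] <S=∅, E=∅, C=[((λp. p) 6) :: ((λz. (if0 (z * 2) then 4 else z)) (3 - 6)) :: PRIM2(sub)], D=∅>
[2] <S=∅, E=∅, C=[6 :: (λp. p) :: AP :: ((λz. (if0 (z * 2) then 4 else z)) (3 - 6)) :: PRIM2(sub)], D=∅>
[3] <S=[6], E=∅, C=[(λp. p) :: AP :: ((λz. (if0 (z * 2) then 4 else z)) (3 - 6)) :: PRIM2(sub)], D=∅>
[4] <S=[clo(λp. p, ∅) :: 6], E=∅, C=[AP :: ((λz. (if0 (z * 2) then 4 else z)) (3 - 6)) :: PRIM2(sub)], D=∅>
[5] <S=∅, E={p↦6}, C=[p], D=[(∅, ∅, [((λz. (if0 (z * 2) then 4 else z)) (3 - 6)) :: PRIM2(sub)])]>
[6] <S=[6], E={p↦6}, C=∅, D=[(∅, ∅, [((λz. (if0 (z * 2) then 4 else z)) (3 - 6)) :: PRIM2(sub)])]>
[7] <S=[6], E=∅, C=[((λz. (if0 (z * 2) then 4 else z)) (3 - 6)) :: PRIM2(sub)], D=∅>
[8] <S=[6], E=∅, C=[(3 - 6) :: (λz. (if0 (z * 2) then 4 else z)) :: AP :: PRIM2(sub)], D=∅>
[9] <S=[6], E=∅, C=[3 :: 6 :: PRIM2(sub) :: (λz. (if0 (z * 2) then 4 else z)) :: AP :: PRIM2(sub)], D=∅>
[10] <S=[3 :: 6], E=∅, C=[6 :: PRIM2(sub) :: (λz. (if0 (z * 2) then 4 else z)) :: AP :: PRIM2(sub)], D=∅>
[11] <S=[6 :: 3 :: 6], E=∅, C=[PRIM2(sub) :: (λz. (if0 (z * 2) then 4 else z)) :: AP :: PRIM2(sub)], D=∅>
[12] <S=[-3 :: 6], E=∅, C=[(λz. (if0 (z * 2) then 4 else z)) :: AP :: PRIM2(sub)], D=∅>
[13] <S=[clo(λz. (if0 (z * 2) then 4 else z), ∅) :: -3 :: 6], E=∅, C=[AP :: PRIM2(sub)], D=∅>
[14] <S=∅, E={z↦-3}, C=[(if0 (z * 2) then 4 else z)], D=[([6], ∅, [PRIM2(sub)])]>
[15] <S=∅, E={z↦-3}, C=[(z * 2) :: SEL], D=[([6], ∅, [PRIM2(sub)])]>
[16] <S=∅, E={z↦-3}, C=[z :: 2 :: PRIM2(mul) :: SEL], D=[([6], ∅, [PRIM2(sub)])]>
[17] <S=[-3], E={z↦-3}, C=[2 :: PRIM2(mul) :: SEL], D=[([6], ∅, [PRIM2(sub)])]>
[18] <S=[2 :: -3], E={z↦-3}, C=[PRIM2(mul) :: SEL], D=[([6], ∅, [PRIM2(sub)])]>
[19] <S=[-6], E={z↦-3}, C=[SEL], D=[([6], ∅, [PRIM2(sub)])]>
[20] <S=∅, E={z↦-3}, C=[z], D=[([6], ∅, [PRIM2(sub)])]>
[21] <S=[-3], E={z↦-3}, C=∅, D=[([6], ∅, [PRIM2(sub)])]>
[22] <S=[-3 :: 6], E=∅, C=[PRIM2(sub)], D=∅>
[23] <S=[9], E=∅, C=∅, D=∅>
→ final value 9

Answer: 9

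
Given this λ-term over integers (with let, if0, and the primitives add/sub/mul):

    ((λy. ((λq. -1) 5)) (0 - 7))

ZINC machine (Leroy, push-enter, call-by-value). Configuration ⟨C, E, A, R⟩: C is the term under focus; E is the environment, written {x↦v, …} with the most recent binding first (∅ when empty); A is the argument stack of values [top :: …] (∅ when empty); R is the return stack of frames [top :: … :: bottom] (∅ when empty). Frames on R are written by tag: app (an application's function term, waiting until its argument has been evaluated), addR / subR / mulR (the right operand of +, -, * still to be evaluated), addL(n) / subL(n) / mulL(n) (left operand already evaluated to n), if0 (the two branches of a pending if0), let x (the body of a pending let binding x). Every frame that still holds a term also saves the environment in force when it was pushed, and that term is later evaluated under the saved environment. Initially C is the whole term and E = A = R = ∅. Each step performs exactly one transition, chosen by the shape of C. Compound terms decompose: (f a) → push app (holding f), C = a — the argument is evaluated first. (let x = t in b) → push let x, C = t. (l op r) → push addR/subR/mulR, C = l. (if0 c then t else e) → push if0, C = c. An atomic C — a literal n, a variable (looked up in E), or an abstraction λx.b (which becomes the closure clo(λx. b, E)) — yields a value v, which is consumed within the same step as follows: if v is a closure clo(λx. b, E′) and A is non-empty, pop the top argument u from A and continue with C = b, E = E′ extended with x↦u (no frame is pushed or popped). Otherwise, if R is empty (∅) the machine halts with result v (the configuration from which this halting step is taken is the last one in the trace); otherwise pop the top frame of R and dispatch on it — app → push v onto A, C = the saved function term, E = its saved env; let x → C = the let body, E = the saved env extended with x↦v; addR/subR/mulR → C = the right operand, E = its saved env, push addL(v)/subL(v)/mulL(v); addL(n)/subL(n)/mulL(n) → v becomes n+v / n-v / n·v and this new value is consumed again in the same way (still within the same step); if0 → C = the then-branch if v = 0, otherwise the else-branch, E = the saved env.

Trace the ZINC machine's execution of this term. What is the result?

step 0: ⟨C=((λy. ((λq. -1) 5)) (0 - 7)); E=∅; A=∅; R=∅⟩
step 1: ⟨C=(0 - 7); E=∅; A=∅; R=[app]⟩
step 2: ⟨C=0; E=∅; A=∅; R=[subR :: app]⟩
step 3: ⟨C=7; E=∅; A=∅; R=[subL(0) :: app]⟩
step 4: ⟨C=(λy. ((λq. -1) 5)); E=∅; A=[-7]; R=∅⟩
step 5: ⟨C=((λq. -1) 5); E={y↦-7}; A=∅; R=∅⟩
step 6: ⟨C=5; E={y↦-7}; A=∅; R=[app]⟩
step 7: ⟨C=(λq. -1); E={y↦-7}; A=[5]; R=∅⟩
step 8: ⟨C=-1; E={q↦5, y↦-7}; A=∅; R=∅⟩
→ final value -1

Answer: -1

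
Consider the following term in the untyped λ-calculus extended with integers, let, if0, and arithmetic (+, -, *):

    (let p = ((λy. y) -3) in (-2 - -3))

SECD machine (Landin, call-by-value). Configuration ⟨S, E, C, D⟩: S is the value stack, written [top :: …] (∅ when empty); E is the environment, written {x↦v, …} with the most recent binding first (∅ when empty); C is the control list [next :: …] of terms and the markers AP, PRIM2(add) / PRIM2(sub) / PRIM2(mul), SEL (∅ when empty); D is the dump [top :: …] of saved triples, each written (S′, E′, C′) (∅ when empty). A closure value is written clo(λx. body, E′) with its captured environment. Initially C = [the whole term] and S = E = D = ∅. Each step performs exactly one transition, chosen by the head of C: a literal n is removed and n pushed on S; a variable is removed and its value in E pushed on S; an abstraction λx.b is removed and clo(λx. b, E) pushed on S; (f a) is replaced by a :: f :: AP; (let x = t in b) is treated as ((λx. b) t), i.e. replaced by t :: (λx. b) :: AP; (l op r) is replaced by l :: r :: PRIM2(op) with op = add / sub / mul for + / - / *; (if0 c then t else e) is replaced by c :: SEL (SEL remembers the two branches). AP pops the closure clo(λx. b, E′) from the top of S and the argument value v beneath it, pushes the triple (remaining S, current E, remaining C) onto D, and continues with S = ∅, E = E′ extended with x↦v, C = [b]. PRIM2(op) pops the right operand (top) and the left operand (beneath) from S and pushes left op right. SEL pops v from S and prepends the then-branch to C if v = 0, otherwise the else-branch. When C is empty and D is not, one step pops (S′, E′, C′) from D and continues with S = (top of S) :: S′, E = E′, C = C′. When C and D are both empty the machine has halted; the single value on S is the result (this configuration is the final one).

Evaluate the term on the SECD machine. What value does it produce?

step 0: [S=∅ | E=∅ | C=[(let p = ((λy. y) -3) in (-2 - -3))] | D=∅]
step 1: [S=∅ | E=∅ | C=[((λy. y) -3) :: (λp. (-2 - -3)) :: AP] | D=∅]
step 2: [S=∅ | E=∅ | C=[-3 :: (λy. y) :: AP :: (λp. (-2 - -3)) :: AP] | D=∅]
step 3: [S=[-3] | E=∅ | C=[(λy. y) :: AP :: (λp. (-2 - -3)) :: AP] | D=∅]
step 4: [S=[clo(λy. y, ∅) :: -3] | E=∅ | C=[AP :: (λp. (-2 - -3)) :: AP] | D=∅]
step 5: [S=∅ | E={y↦-3} | C=[y] | D=[(∅, ∅, [(λp. (-2 - -3)) :: AP])]]
step 6: [S=[-3] | E={y↦-3} | C=∅ | D=[(∅, ∅, [(λp. (-2 - -3)) :: AP])]]
step 7: [S=[-3] | E=∅ | C=[(λp. (-2 - -3)) :: AP] | D=∅]
step 8: [S=[clo(λp. (-2 - -3), ∅) :: -3] | E=∅ | C=[AP] | D=∅]
step 9: [S=∅ | E={p↦-3} | C=[(-2 - -3)] | D=[(∅, ∅, ∅)]]
step 10: [S=∅ | E={p↦-3} | C=[-2 :: -3 :: PRIM2(sub)] | D=[(∅, ∅, ∅)]]
step 11: [S=[-2] | E={p↦-3} | C=[-3 :: PRIM2(sub)] | D=[(∅, ∅, ∅)]]
step 12: [S=[-3 :: -2] | E={p↦-3} | C=[PRIM2(sub)] | D=[(∅, ∅, ∅)]]
step 13: [S=[1] | E={p↦-3} | C=∅ | D=[(∅, ∅, ∅)]]
step 14: [S=[1] | E=∅ | C=∅ | D=∅]
→ final value 1

Answer: 1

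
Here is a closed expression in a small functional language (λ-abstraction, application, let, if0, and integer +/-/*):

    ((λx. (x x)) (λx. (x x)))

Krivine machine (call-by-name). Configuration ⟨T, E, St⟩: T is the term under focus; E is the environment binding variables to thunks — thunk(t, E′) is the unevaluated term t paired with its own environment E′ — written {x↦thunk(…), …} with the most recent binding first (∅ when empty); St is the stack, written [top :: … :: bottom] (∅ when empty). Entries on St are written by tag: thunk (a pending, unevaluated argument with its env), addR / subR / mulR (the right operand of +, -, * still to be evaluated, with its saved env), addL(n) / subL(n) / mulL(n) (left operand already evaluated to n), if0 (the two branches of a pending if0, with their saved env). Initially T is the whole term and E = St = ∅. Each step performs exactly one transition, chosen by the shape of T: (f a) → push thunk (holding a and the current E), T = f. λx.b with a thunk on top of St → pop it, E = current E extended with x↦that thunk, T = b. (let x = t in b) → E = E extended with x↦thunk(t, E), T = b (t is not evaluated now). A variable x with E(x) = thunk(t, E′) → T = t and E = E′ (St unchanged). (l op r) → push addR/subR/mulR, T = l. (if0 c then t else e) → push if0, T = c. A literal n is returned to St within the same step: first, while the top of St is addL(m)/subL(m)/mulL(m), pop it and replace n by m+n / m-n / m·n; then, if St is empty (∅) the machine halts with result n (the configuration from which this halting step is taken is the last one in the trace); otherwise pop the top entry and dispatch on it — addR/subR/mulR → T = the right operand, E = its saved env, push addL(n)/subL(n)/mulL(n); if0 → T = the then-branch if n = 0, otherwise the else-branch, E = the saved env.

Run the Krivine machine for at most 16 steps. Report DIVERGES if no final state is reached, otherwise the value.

t=0: ⟨T=((λx. (x x)) (λx. (x x))); E=∅; St=∅⟩
t=1: ⟨T=(λx. (x x)); E=∅; St=[thunk]⟩
t=2: ⟨T=(x x); E={x↦thunk((λx. (x x)), ∅)}; St=∅⟩
t=3: ⟨T=x; E={x↦thunk((λx. (x x)), ∅)}; St=[thunk]⟩
t=4: ⟨T=(λx. (x x)); E=∅; St=[thunk]⟩
t=5: ⟨T=(x x); E={x↦thunk(x, {x↦thunk((λx. (x x)), ∅)})}; St=∅⟩
t=6: ⟨T=x; E={x↦thunk(x, {x↦thunk((λx. (x x)), ∅)})}; St=[thunk]⟩
t=7: ⟨T=x; E={x↦thunk((λx. (x x)), ∅)}; St=[thunk]⟩
t=8: ⟨T=(λx. (x x)); E=∅; St=[thunk]⟩
t=9: ⟨T=(x x); E={x↦thunk(x, {x↦thunk(x, {x↦thunk((λx. (x x)), ∅)})})}; St=∅⟩
t=10: ⟨T=x; E={x↦thunk(x, {x↦thunk(x, {x↦thunk((λx. (x x)), ∅)})})}; St=[thunk]⟩
t=11: ⟨T=x; E={x↦thunk(x, {x↦thunk((λx. (x x)), ∅)})}; St=[thunk]⟩
t=12: ⟨T=x; E={x↦thunk((λx. (x x)), ∅)}; St=[thunk]⟩
t=13: ⟨T=(λx. (x x)); E=∅; St=[thunk]⟩
t=14: ⟨T=(x x); E={x↦thunk(x, {x↦thunk(x, {x↦thunk(x, {x↦thunk((λx. (x x)), ∅)})})})}; St=∅⟩
t=15: ⟨T=x; E={x↦thunk(x, {x↦thunk(x, {x↦thunk(x, {x↦thunk((λx. (x x)), ∅)})})})}; St=[thunk]⟩
t=16: ⟨T=x; E={x↦thunk(x, {x↦thunk(x, {x↦thunk((λx. (x x)), ∅)})})}; St=[thunk]⟩
→ 16 transitions taken and the configuration is still not final: no result within 16 steps

Answer: DIVERGES (no final state within 16 steps)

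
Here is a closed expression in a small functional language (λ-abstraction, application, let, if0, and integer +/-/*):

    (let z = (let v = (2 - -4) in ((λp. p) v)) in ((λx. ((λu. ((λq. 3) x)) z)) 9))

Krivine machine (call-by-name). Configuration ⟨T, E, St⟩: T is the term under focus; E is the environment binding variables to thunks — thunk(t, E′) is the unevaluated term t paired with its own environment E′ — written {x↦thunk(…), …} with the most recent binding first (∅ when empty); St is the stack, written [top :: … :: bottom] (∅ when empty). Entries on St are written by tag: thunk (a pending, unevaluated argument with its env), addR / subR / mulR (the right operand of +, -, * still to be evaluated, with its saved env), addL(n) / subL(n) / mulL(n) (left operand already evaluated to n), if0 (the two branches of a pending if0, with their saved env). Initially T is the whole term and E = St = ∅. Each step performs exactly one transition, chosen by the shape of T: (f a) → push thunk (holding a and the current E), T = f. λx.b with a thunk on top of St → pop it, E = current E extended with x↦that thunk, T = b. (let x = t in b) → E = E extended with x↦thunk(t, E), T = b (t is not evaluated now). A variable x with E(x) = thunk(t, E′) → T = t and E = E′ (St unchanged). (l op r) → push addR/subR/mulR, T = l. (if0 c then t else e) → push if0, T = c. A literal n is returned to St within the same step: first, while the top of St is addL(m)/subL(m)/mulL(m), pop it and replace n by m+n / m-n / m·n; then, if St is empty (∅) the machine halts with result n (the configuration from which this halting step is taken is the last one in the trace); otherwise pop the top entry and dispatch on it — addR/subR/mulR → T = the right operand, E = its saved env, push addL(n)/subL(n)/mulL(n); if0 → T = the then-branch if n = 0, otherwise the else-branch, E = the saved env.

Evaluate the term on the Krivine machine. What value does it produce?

step 0: <T=(let z = (let v = (2 - -4) in ((λp. p) v)) in ((λx. ((λu. ((λq. 3) x)) z)) 9)), E=∅, St=∅>
step 1: <T=((λx. ((λu. ((λq. 3) x)) z)) 9), E={z↦thunk((let v = (2 - -4) in ((λp. p) v)), ∅)}, St=∅>
step 2: <T=(λx. ((λu. ((λq. 3) x)) z)), E={z↦thunk((let v = (2 - -4) in ((λp. p) v)), ∅)}, St=[thunk]>
step 3: <T=((λu. ((λq. 3) x)) z), E={x↦thunk(9, {z↦thunk((let v = (2 - -4) in ((λp. p) v)), ∅)}), z↦thunk((let v = (2 - -4) in ((λp. p) v)), ∅)}, St=∅>
step 4: <T=(λu. ((λq. 3) x)), E={x↦thunk(9, {z↦thunk((let v = (2 - -4) in ((λp. p) v)), ∅)}), z↦thunk((let v = (2 - -4) in ((λp. p) v)), ∅)}, St=[thunk]>
step 5: <T=((λq. 3) x), E={u↦thunk(z, {x↦thunk(9, {z↦thunk((let v = (2 - -4) in ((λp. p) v)), ∅)}), z↦thunk((let v = (2 - -4) in ((λp. p) v)), ∅)}), x↦thunk(9, {z↦thunk((let v = (2 - -4) in ((λp. p) v)), ∅)}), z↦thunk((let v = (2 - -4) in ((λp. p) v)), ∅)}, St=∅>
step 6: <T=(λq. 3), E={u↦thunk(z, {x↦thunk(9, {z↦thunk((let v = (2 - -4) in ((λp. p) v)), ∅)}), z↦thunk((let v = (2 - -4) in ((λp. p) v)), ∅)}), x↦thunk(9, {z↦thunk((let v = (2 - -4) in ((λp. p) v)), ∅)}), z↦thunk((let v = (2 - -4) in ((λp. p) v)), ∅)}, St=[thunk]>
step 7: <T=3, E={q↦thunk(x, {u↦thunk(z, {x↦thunk(9, {z↦thunk((let v = (2 - -4) in ((λp. p) v)), ∅)}), z↦thunk((let v = (2 - -4) in ((λp. p) v)), ∅)}), x↦thunk(9, {z↦thunk((let v = (2 - -4) in ((λp. p) v)), ∅)}), z↦thunk((let v = (2 - -4) in ((λp. p) v)), ∅)}), u↦thunk(z, {x↦thunk(9, {z↦thunk((let v = (2 - -4) in ((λp. p) v)), ∅)}), z↦thunk((let v = (2 - -4) in ((λp. p) v)), ∅)}), x↦thunk(9, {z↦thunk((let v = (2 - -4) in ((λp. p) v)), ∅)}), z↦thunk((let v = (2 - -4) in ((λp. p) v)), ∅)}, St=∅>
→ final value 3

Answer: 3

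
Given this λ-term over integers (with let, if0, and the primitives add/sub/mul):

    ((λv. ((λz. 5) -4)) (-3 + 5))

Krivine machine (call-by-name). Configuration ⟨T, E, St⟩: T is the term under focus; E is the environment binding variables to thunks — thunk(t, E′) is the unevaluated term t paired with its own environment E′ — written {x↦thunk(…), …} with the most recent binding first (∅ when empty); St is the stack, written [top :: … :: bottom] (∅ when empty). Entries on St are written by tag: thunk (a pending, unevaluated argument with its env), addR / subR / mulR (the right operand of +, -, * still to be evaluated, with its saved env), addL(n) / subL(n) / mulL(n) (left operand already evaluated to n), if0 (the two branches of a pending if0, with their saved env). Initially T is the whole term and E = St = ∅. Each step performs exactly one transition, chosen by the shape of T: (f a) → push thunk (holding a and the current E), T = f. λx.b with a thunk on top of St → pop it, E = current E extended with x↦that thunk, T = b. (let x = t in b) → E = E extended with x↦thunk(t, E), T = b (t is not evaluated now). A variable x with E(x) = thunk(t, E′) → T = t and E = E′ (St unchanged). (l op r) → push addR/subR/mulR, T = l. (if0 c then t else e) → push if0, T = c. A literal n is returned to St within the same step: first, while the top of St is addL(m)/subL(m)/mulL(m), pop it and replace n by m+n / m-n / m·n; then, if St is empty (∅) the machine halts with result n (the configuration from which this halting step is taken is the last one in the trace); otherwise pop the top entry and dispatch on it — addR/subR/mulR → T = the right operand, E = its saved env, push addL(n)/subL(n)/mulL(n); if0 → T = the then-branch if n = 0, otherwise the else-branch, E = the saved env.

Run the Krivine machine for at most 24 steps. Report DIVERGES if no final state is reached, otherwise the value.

step 0: <T=((λv. ((λz. 5) -4)) (-3 + 5)), E=∅, St=∅>
step 1: <T=(λv. ((λz. 5) -4)), E=∅, St=[thunk]>
step 2: <T=((λz. 5) -4), E={v↦thunk((-3 + 5), ∅)}, St=∅>
step 3: <T=(λz. 5), E={v↦thunk((-3 + 5), ∅)}, St=[thunk]>
step 4: <T=5, E={z↦thunk(-4, {v↦thunk((-3 + 5), ∅)}), v↦thunk((-3 + 5), ∅)}, St=∅>
→ final value 5

Answer: 5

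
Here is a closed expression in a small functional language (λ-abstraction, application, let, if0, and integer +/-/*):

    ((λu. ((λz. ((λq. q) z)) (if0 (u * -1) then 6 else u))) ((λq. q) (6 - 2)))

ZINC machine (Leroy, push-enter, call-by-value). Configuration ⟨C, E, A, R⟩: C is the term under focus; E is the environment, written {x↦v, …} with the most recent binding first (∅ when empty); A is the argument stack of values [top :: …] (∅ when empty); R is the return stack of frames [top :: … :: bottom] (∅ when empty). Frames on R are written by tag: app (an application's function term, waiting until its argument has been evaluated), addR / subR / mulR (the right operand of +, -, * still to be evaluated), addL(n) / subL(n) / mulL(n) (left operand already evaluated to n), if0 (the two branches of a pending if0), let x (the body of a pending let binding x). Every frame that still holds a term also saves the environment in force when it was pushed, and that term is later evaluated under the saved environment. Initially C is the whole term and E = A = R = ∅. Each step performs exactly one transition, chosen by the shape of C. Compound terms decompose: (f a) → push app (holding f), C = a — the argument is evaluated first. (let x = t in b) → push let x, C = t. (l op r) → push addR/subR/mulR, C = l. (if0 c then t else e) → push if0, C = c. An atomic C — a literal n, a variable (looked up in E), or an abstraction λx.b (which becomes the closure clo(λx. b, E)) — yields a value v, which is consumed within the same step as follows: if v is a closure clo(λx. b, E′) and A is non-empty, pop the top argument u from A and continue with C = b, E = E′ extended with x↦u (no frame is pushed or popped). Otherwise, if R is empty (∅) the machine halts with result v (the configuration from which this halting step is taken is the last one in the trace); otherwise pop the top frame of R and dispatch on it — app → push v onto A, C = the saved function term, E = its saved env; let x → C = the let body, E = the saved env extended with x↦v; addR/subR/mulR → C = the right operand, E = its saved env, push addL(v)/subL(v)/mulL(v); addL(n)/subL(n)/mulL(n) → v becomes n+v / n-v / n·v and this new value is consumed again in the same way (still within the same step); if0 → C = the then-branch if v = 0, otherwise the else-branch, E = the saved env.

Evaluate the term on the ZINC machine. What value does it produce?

[0] [C=((λu. ((λz. ((λq. q) z)) (if0 (u * -1) then 6 else u))) ((λq. q) (6 - 2))) | E=∅ | A=∅ | R=∅]
[1] [C=((λq. q) (6 - 2)) | E=∅ | A=∅ | R=[app]]
[2] [C=(6 - 2) | E=∅ | A=∅ | R=[app :: app]]
[3] [C=6 | E=∅ | A=∅ | R=[subR :: app :: app]]
[4] [C=2 | E=∅ | A=∅ | R=[subL(6) :: app :: app]]
[5] [C=(λq. q) | E=∅ | A=[4] | R=[app]]
[6] [C=q | E={q↦4} | A=∅ | R=[app]]
[7] [C=(λu. ((λz. ((λq. q) z)) (if0 (u * -1) then 6 else u))) | E=∅ | A=[4] | R=∅]
[8] [C=((λz. ((λq. q) z)) (if0 (u * -1) then 6 else u)) | E={u↦4} | A=∅ | R=∅]
[9] [C=(if0 (u * -1) then 6 else u) | E={u↦4} | A=∅ | R=[app]]
[10] [C=(u * -1) | E={u↦4} | A=∅ | R=[if0 :: app]]
[11] [C=u | E={u↦4} | A=∅ | R=[mulR :: if0 :: app]]
[12] [C=-1 | E={u↦4} | A=∅ | R=[mulL(4) :: if0 :: app]]
[13] [C=u | E={u↦4} | A=∅ | R=[app]]
[14] [C=(λz. ((λq. q) z)) | E={u↦4} | A=[4] | R=∅]
[15] [C=((λq. q) z) | E={z↦4, u↦4} | A=∅ | R=∅]
[16] [C=z | E={z↦4, u↦4} | A=∅ | R=[app]]
[17] [C=(λq. q) | E={z↦4, u↦4} | A=[4] | R=∅]
[18] [C=q | E={q↦4, z↦4, u↦4} | A=∅ | R=∅]
→ final value 4

Answer: 4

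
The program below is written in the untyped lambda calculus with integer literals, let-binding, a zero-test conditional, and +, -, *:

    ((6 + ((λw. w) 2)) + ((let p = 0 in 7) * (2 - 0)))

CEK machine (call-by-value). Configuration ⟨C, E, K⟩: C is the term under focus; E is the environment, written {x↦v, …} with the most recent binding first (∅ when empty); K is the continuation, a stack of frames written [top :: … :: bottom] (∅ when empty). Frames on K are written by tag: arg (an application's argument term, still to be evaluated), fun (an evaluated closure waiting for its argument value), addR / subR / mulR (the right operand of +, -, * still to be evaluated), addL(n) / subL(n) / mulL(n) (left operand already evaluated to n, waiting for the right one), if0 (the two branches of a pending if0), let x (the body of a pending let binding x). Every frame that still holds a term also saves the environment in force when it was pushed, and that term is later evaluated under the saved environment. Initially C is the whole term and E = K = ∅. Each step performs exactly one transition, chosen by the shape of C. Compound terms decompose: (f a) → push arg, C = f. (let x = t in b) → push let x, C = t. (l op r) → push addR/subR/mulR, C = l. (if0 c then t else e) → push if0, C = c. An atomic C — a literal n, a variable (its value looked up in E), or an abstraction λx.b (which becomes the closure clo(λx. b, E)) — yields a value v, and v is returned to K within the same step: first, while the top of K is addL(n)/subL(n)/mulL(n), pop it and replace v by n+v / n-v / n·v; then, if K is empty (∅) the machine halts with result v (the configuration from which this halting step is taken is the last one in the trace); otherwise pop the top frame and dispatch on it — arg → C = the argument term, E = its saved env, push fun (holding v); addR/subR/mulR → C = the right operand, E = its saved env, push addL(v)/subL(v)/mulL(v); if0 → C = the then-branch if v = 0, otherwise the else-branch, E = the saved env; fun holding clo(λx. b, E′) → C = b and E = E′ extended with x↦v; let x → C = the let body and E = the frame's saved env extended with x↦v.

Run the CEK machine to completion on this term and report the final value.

[0] <C=((6 + ((λw. w) 2)) + ((let p = 0 in 7) * (2 - 0))), E=∅, K=∅>
[1] <C=(6 + ((λw. w) 2)), E=∅, K=[addR]>
[2] <C=6, E=∅, K=[addR :: addR]>
[3] <C=((λw. w) 2), E=∅, K=[addL(6) :: addR]>
[4] <C=(λw. w), E=∅, K=[arg :: addL(6) :: addR]>
[5] <C=2, E=∅, K=[fun :: addL(6) :: addR]>
[6] <C=w, E={w↦2}, K=[addL(6) :: addR]>
[7] <C=((let p = 0 in 7) * (2 - 0)), E=∅, K=[addL(8)]>
[8] <C=(let p = 0 in 7), E=∅, K=[mulR :: addL(8)]>
[9] <C=0, E=∅, K=[let p :: mulR :: addL(8)]>
[10] <C=7, E={p↦0}, K=[mulR :: addL(8)]>
[11] <C=(2 - 0), E=∅, K=[mulL(7) :: addL(8)]>
[12] <C=2, E=∅, K=[subR :: mulL(7) :: addL(8)]>
[13] <C=0, E=∅, K=[subL(2) :: mulL(7) :: addL(8)]>
→ final value 22

Answer: 22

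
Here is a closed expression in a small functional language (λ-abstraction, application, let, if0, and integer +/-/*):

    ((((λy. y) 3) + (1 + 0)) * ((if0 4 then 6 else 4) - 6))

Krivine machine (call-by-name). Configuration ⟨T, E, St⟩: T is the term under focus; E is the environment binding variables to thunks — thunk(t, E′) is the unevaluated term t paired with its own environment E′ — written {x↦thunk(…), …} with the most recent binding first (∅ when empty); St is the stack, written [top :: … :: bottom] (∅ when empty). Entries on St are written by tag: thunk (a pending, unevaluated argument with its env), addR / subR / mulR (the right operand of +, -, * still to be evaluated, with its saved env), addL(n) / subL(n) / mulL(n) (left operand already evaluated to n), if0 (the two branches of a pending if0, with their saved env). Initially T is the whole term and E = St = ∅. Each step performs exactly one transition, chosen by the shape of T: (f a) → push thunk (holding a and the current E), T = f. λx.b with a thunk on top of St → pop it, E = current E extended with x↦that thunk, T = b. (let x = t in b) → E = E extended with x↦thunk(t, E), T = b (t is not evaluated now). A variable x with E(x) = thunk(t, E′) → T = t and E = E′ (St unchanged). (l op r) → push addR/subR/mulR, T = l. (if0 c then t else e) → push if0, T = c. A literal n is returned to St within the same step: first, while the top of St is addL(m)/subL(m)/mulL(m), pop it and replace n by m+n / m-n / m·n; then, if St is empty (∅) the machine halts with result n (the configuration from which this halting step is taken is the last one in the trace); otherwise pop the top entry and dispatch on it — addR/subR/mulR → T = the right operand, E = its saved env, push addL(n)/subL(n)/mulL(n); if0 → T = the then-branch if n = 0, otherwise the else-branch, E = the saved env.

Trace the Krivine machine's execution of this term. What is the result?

[0] [T=((((λy. y) 3) + (1 + 0)) * ((if0 4 then 6 else 4) - 6)) | E=∅ | St=∅]
[1] [T=(((λy. y) 3) + (1 + 0)) | E=∅ | St=[mulR]]
[2] [T=((λy. y) 3) | E=∅ | St=[addR :: mulR]]
[3] [T=(λy. y) | E=∅ | St=[thunk :: addR :: mulR]]
[4] [T=y | E={y↦thunk(3, ∅)} | St=[addR :: mulR]]
[5] [T=3 | E=∅ | St=[addR :: mulR]]
[6] [T=(1 + 0) | E=∅ | St=[addL(3) :: mulR]]
[7] [T=1 | E=∅ | St=[addR :: addL(3) :: mulR]]
[8] [T=0 | E=∅ | St=[addL(1) :: addL(3) :: mulR]]
[9] [T=((if0 4 then 6 else 4) - 6) | E=∅ | St=[mulL(4)]]
[10] [T=(if0 4 then 6 else 4) | E=∅ | St=[subR :: mulL(4)]]
[11] [T=4 | E=∅ | St=[if0 :: subR :: mulL(4)]]
[12] [T=4 | E=∅ | St=[subR :: mulL(4)]]
[13] [T=6 | E=∅ | St=[subL(4) :: mulL(4)]]
→ final value -8

Answer: -8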